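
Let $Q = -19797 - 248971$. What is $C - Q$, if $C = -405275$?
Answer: $-136507$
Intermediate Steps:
$Q = -268768$ ($Q = -19797 - 248971 = -268768$)
$C - Q = -405275 - -268768 = -405275 + 268768 = -136507$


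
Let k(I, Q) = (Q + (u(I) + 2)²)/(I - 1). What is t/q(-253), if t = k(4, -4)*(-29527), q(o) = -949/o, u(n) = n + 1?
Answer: -112054965/949 ≈ -1.1808e+5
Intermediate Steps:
u(n) = 1 + n
k(I, Q) = (Q + (3 + I)²)/(-1 + I) (k(I, Q) = (Q + ((1 + I) + 2)²)/(I - 1) = (Q + (3 + I)²)/(-1 + I))
t = -442905 (t = ((-4 + (3 + 4)²)/(-1 + 4))*(-29527) = ((-4 + 7²)/3)*(-29527) = ((-4 + 49)/3)*(-29527) = ((⅓)*45)*(-29527) = 15*(-29527) = -442905)
t/q(-253) = -442905/((-949/(-253))) = -442905/((-949*(-1/253))) = -442905/949/253 = -442905*253/949 = -112054965/949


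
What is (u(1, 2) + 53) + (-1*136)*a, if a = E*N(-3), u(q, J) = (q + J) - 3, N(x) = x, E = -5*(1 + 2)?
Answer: -6067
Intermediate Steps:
E = -15 (E = -5*3 = -15)
u(q, J) = -3 + J + q (u(q, J) = (J + q) - 3 = -3 + J + q)
a = 45 (a = -15*(-3) = 45)
(u(1, 2) + 53) + (-1*136)*a = ((-3 + 2 + 1) + 53) - 1*136*45 = (0 + 53) - 136*45 = 53 - 6120 = -6067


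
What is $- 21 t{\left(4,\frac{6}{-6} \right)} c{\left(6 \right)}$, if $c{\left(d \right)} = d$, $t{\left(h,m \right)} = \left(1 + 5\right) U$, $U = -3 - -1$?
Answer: $1512$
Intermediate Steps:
$U = -2$ ($U = -3 + 1 = -2$)
$t{\left(h,m \right)} = -12$ ($t{\left(h,m \right)} = \left(1 + 5\right) \left(-2\right) = 6 \left(-2\right) = -12$)
$- 21 t{\left(4,\frac{6}{-6} \right)} c{\left(6 \right)} = \left(-21\right) \left(-12\right) 6 = 252 \cdot 6 = 1512$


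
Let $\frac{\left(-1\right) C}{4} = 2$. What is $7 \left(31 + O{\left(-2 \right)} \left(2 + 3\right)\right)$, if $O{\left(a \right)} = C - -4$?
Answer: $77$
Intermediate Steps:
$C = -8$ ($C = \left(-4\right) 2 = -8$)
$O{\left(a \right)} = -4$ ($O{\left(a \right)} = -8 - -4 = -8 + 4 = -4$)
$7 \left(31 + O{\left(-2 \right)} \left(2 + 3\right)\right) = 7 \left(31 - 4 \left(2 + 3\right)\right) = 7 \left(31 - 20\right) = 7 \cdot 11 = 77$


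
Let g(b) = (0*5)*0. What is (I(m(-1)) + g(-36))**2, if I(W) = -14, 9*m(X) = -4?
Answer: 196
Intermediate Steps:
m(X) = -4/9 (m(X) = (1/9)*(-4) = -4/9)
g(b) = 0 (g(b) = 0*0 = 0)
(I(m(-1)) + g(-36))**2 = (-14 + 0)**2 = (-14)**2 = 196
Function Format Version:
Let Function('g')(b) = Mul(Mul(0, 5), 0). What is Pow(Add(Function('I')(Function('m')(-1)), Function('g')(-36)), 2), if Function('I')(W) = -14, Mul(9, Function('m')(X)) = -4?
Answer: 196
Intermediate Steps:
Function('m')(X) = Rational(-4, 9) (Function('m')(X) = Mul(Rational(1, 9), -4) = Rational(-4, 9))
Function('g')(b) = 0 (Function('g')(b) = Mul(0, 0) = 0)
Pow(Add(Function('I')(Function('m')(-1)), Function('g')(-36)), 2) = Pow(Add(-14, 0), 2) = Pow(-14, 2) = 196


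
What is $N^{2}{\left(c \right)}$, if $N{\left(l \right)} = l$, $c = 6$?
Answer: $36$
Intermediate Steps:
$N^{2}{\left(c \right)} = 6^{2} = 36$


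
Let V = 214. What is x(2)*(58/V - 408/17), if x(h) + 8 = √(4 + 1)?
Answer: 20312/107 - 2539*√5/107 ≈ 136.77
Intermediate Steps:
x(h) = -8 + √5 (x(h) = -8 + √(4 + 1) = -8 + √5)
x(2)*(58/V - 408/17) = (-8 + √5)*(58/214 - 408/17) = (-8 + √5)*(58*(1/214) - 408*1/17) = (-8 + √5)*(29/107 - 24) = (-8 + √5)*(-2539/107) = 20312/107 - 2539*√5/107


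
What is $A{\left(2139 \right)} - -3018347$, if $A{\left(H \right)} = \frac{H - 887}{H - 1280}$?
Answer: $\frac{2592761325}{859} \approx 3.0183 \cdot 10^{6}$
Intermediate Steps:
$A{\left(H \right)} = \frac{-887 + H}{-1280 + H}$ ($A{\left(H \right)} = \frac{H - 887}{-1280 + H} = \frac{-887 + H}{-1280 + H}$)
$A{\left(2139 \right)} - -3018347 = \frac{-887 + 2139}{-1280 + 2139} - -3018347 = \frac{1}{859} \cdot 1252 + 3018347 = \frac{1252}{859} + 3018347 = \frac{2592761325}{859}$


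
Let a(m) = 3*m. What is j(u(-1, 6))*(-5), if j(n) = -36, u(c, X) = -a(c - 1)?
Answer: 180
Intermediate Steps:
u(c, X) = 3 - 3*c (u(c, X) = -3*(c - 1) = -3*(-1 + c) = -(-3 + 3*c) = 3 - 3*c)
j(u(-1, 6))*(-5) = -36*(-5) = 180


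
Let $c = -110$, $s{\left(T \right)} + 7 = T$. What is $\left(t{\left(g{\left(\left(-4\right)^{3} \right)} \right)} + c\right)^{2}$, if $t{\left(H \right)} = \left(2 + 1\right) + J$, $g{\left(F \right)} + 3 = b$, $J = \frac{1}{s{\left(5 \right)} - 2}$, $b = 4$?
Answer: $\frac{184041}{16} \approx 11503.0$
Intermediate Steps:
$s{\left(T \right)} = -7 + T$
$J = - \frac{1}{4}$ ($J = \frac{1}{\left(-7 + 5\right) - 2} = \frac{1}{-2 - 2} = \frac{1}{-4} = - \frac{1}{4} \approx -0.25$)
$g{\left(F \right)} = 1$ ($g{\left(F \right)} = -3 + 4 = 1$)
$t{\left(H \right)} = \frac{11}{4}$ ($t{\left(H \right)} = \left(2 + 1\right) - \frac{1}{4} = 3 - \frac{1}{4} = \frac{11}{4}$)
$\left(t{\left(g{\left(\left(-4\right)^{3} \right)} \right)} + c\right)^{2} = \left(\frac{11}{4} - 110\right)^{2} = \left(- \frac{429}{4}\right)^{2} = \frac{184041}{16}$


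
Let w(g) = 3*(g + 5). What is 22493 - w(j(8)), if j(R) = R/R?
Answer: 22475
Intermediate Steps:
j(R) = 1
w(g) = 15 + 3*g (w(g) = 3*(5 + g) = 15 + 3*g)
22493 - w(j(8)) = 22493 - (15 + 3*1) = 22493 - (15 + 3) = 22493 - 1*18 = 22493 - 18 = 22475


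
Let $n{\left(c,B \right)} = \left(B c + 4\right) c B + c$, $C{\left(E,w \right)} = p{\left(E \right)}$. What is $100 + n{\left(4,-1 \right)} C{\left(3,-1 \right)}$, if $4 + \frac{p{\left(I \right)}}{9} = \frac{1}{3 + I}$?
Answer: $-38$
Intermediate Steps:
$p{\left(I \right)} = -36 + \frac{9}{3 + I}$
$C{\left(E,w \right)} = \frac{9 \left(-11 - 4 E\right)}{3 + E}$
$n{\left(c,B \right)} = c + B c \left(4 + B c\right)$ ($n{\left(c,B \right)} = \left(4 + B c\right) c B + c = c \left(4 + B c\right) B + c = B c \left(4 + B c\right) + c = c + B c \left(4 + B c\right)$)
$100 + n{\left(4,-1 \right)} C{\left(3,-1 \right)} = 100 + 4 \left(1 + 4 \left(-1\right) + 4 \left(-1\right)^{2}\right) \frac{9 \left(-11 - 12\right)}{3 + 3} = 100 + 4 \left(1 - 4 + 4 \cdot 1\right) \frac{9 \left(-11 - 12\right)}{6} = 100 + 4 \left(1 - 4 + 4\right) 9 \cdot \frac{1}{6} \left(-23\right) = 100 + 4 \cdot 1 \left(- \frac{69}{2}\right) = 100 + 4 \left(- \frac{69}{2}\right) = 100 - 138 = -38$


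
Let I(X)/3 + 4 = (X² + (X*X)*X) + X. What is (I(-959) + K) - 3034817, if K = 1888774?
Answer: -2644312126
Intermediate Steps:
I(X) = -12 + 3*X + 3*X² + 3*X³ (I(X) = -12 + 3*((X² + (X*X)*X) + X) = -12 + 3*((X² + X²*X) + X) = -12 + 3*((X² + X³) + X) = -12 + 3*(X + X² + X³) = -12 + (3*X + 3*X² + 3*X³) = -12 + 3*X + 3*X² + 3*X³)
(I(-959) + K) - 3034817 = ((-12 + 3*(-959) + 3*(-959)² + 3*(-959)³) + 1888774) - 3034817 = ((-12 - 2877 + 3*919681 + 3*(-881974079)) + 1888774) - 3034817 = ((-12 - 2877 + 2759043 - 2645922237) + 1888774) - 3034817 = (-2643166083 + 1888774) - 3034817 = -2641277309 - 3034817 = -2644312126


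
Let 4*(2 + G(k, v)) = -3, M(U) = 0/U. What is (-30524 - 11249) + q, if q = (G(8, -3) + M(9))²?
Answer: -668247/16 ≈ -41765.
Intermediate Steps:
M(U) = 0
G(k, v) = -11/4 (G(k, v) = -2 + (¼)*(-3) = -2 - ¾ = -11/4)
q = 121/16 (q = (-11/4 + 0)² = (-11/4)² = 121/16 ≈ 7.5625)
(-30524 - 11249) + q = (-30524 - 11249) + 121/16 = -41773 + 121/16 = -668247/16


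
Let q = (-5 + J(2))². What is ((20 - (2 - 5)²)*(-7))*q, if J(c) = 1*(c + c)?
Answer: -77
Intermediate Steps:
J(c) = 2*c (J(c) = 1*(2*c) = 2*c)
q = 1 (q = (-5 + 2*2)² = (-5 + 4)² = (-1)² = 1)
((20 - (2 - 5)²)*(-7))*q = ((20 - (2 - 5)²)*(-7))*1 = ((20 - 1*(-3)²)*(-7))*1 = ((20 - 1*9)*(-7))*1 = ((20 - 9)*(-7))*1 = (11*(-7))*1 = -77*1 = -77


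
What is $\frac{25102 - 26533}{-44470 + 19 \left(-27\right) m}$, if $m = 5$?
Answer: $\frac{1431}{47035} \approx 0.030424$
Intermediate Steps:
$\frac{25102 - 26533}{-44470 + 19 \left(-27\right) m} = \frac{25102 - 26533}{-44470 + 19 \left(-27\right) 5} = - \frac{1431}{-44470 - 2565} = - \frac{1431}{-47035} = \left(-1431\right) \left(- \frac{1}{47035}\right) = \frac{1431}{47035}$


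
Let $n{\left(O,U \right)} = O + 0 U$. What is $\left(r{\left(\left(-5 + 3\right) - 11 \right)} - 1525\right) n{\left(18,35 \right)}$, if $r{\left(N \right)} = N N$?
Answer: $-24408$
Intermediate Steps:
$n{\left(O,U \right)} = O$ ($n{\left(O,U \right)} = O + 0 = O$)
$r{\left(N \right)} = N^{2}$
$\left(r{\left(\left(-5 + 3\right) - 11 \right)} - 1525\right) n{\left(18,35 \right)} = \left(\left(\left(-5 + 3\right) - 11\right)^{2} - 1525\right) 18 = \left(\left(-2 - 11\right)^{2} - 1525\right) 18 = \left(\left(-13\right)^{2} - 1525\right) 18 = \left(169 - 1525\right) 18 = \left(-1356\right) 18 = -24408$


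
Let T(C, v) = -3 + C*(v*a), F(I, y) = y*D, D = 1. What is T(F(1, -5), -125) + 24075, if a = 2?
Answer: 25322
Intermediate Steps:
F(I, y) = y (F(I, y) = y*1 = y)
T(C, v) = -3 + 2*C*v (T(C, v) = -3 + C*(v*2) = -3 + C*(2*v) = -3 + 2*C*v)
T(F(1, -5), -125) + 24075 = (-3 + 2*(-5)*(-125)) + 24075 = (-3 + 1250) + 24075 = 1247 + 24075 = 25322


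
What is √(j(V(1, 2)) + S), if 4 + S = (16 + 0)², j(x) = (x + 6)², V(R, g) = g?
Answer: 2*√79 ≈ 17.776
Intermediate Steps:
j(x) = (6 + x)²
S = 252 (S = -4 + (16 + 0)² = -4 + 16² = -4 + 256 = 252)
√(j(V(1, 2)) + S) = √((6 + 2)² + 252) = √(8² + 252) = √(64 + 252) = √316 = 2*√79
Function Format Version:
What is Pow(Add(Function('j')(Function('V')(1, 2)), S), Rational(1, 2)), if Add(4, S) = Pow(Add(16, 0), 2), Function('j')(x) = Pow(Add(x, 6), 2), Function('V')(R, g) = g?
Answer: Mul(2, Pow(79, Rational(1, 2))) ≈ 17.776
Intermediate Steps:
Function('j')(x) = Pow(Add(6, x), 2)
S = 252 (S = Add(-4, Pow(Add(16, 0), 2)) = Add(-4, Pow(16, 2)) = Add(-4, 256) = 252)
Pow(Add(Function('j')(Function('V')(1, 2)), S), Rational(1, 2)) = Pow(Add(Pow(Add(6, 2), 2), 252), Rational(1, 2)) = Pow(Add(Pow(8, 2), 252), Rational(1, 2)) = Pow(Add(64, 252), Rational(1, 2)) = Pow(316, Rational(1, 2)) = Mul(2, Pow(79, Rational(1, 2)))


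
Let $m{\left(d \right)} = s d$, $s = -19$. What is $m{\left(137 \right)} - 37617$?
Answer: $-40220$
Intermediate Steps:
$m{\left(d \right)} = - 19 d$
$m{\left(137 \right)} - 37617 = \left(-19\right) 137 - 37617 = -2603 - 37617 = -40220$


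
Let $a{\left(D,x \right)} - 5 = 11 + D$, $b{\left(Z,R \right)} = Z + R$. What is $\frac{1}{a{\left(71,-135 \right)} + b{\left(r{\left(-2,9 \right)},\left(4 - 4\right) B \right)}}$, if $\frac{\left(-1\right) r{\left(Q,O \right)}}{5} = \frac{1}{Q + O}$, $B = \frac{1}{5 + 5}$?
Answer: $\frac{7}{604} \approx 0.011589$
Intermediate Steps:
$B = \frac{1}{10} \approx 0.1$
$r{\left(Q,O \right)} = - \frac{5}{O + Q}$ ($r{\left(Q,O \right)} = - \frac{5}{Q + O} = - \frac{5}{O + Q}$)
$b{\left(Z,R \right)} = R + Z$
$a{\left(D,x \right)} = 16 + D$ ($a{\left(D,x \right)} = 5 + \left(11 + D\right) = 16 + D$)
$\frac{1}{a{\left(71,-135 \right)} + b{\left(r{\left(-2,9 \right)},\left(4 - 4\right) B \right)}} = \frac{1}{\left(16 + 71\right) + \left(\left(4 - 4\right) \frac{1}{10} - \frac{5}{9 - 2}\right)} = \frac{1}{87 + \left(0 \cdot \frac{1}{10} - \frac{5}{7}\right)} = \frac{1}{87 + \left(0 - \frac{5}{7}\right)} = \frac{1}{87 - \frac{5}{7}} = \frac{1}{\frac{604}{7}} = \frac{7}{604}$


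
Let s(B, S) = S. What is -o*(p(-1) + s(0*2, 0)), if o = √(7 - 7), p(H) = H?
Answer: 0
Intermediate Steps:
o = 0 (o = √0 = 0)
-o*(p(-1) + s(0*2, 0)) = -0*(-1 + 0) = -0*(-1) = -1*0 = 0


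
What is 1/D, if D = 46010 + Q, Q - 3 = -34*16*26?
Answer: 1/31869 ≈ 3.1378e-5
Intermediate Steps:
Q = -14141 (Q = 3 - 34*16*26 = 3 - 544*26 = 3 - 14144 = -14141)
D = 31869 (D = 46010 - 14141 = 31869)
1/D = 1/31869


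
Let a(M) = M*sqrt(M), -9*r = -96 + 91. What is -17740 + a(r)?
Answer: -17740 + 5*sqrt(5)/27 ≈ -17740.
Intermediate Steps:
r = 5/9 (r = -(-96 + 91)/9 = -1/9*(-5) = 5/9 ≈ 0.55556)
a(M) = M**(3/2)
-17740 + a(r) = -17740 + (5/9)**(3/2) = -17740 + 5*sqrt(5)/27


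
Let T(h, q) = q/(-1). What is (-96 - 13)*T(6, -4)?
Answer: -436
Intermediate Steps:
T(h, q) = -q (T(h, q) = q*(-1) = -q)
(-96 - 13)*T(6, -4) = (-96 - 13)*(-1*(-4)) = -109*4 = -436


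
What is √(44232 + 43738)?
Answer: √87970 ≈ 296.60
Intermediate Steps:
√(44232 + 43738) = √87970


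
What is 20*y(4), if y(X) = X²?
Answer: 320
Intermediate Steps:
20*y(4) = 20*4² = 20*16 = 320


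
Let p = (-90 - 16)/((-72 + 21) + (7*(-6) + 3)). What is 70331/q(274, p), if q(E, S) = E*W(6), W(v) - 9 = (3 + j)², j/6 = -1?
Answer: 70331/4932 ≈ 14.260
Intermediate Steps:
j = -6 (j = 6*(-1) = -6)
W(v) = 18 (W(v) = 9 + (3 - 6)² = 9 + (-3)² = 9 + 9 = 18)
p = 53/45 (p = -106/(-51 + (-42 + 3)) = -106/(-51 - 39) = -106/(-90) = -106*(-1/90) = 53/45 ≈ 1.1778)
q(E, S) = 18*E (q(E, S) = E*18 = 18*E)
70331/q(274, p) = 70331/((18*274)) = 70331/4932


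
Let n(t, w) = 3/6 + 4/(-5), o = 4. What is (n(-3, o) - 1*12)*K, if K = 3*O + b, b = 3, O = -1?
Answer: 0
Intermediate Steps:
n(t, w) = -3/10 (n(t, w) = 3*(1/6) + 4*(-1/5) = 1/2 - 4/5 = -3/10)
K = 0 (K = 3*(-1) + 3 = -3 + 3 = 0)
(n(-3, o) - 1*12)*K = (-3/10 - 1*12)*0 = (-3/10 - 12)*0 = -123/10*0 = 0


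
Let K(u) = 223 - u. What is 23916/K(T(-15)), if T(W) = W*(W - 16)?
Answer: -11958/121 ≈ -98.826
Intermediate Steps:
T(W) = W*(-16 + W)
23916/K(T(-15)) = 23916/(223 - (-15)*(-16 - 15)) = 23916/(223 - (-15)*(-31)) = 23916/(223 - 1*465) = 23916/(223 - 465) = 23916/(-242) = 23916*(-1/242) = -11958/121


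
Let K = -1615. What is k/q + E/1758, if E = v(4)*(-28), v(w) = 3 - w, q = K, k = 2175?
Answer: -377843/283917 ≈ -1.3308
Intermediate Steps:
q = -1615
E = 28 (E = (3 - 1*4)*(-28) = (3 - 4)*(-28) = -1*(-28) = 28)
k/q + E/1758 = 2175/(-1615) + 28/1758 = 2175*(-1/1615) + 28*(1/1758) = -435/323 + 14/879 = -377843/283917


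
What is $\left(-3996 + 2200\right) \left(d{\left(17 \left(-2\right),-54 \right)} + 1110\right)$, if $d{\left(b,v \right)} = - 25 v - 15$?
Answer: $-4391220$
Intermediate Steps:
$d{\left(b,v \right)} = -15 - 25 v$
$\left(-3996 + 2200\right) \left(d{\left(17 \left(-2\right),-54 \right)} + 1110\right) = \left(-3996 + 2200\right) \left(\left(-15 - -1350\right) + 1110\right) = - 1796 \left(\left(-15 + 1350\right) + 1110\right) = - 1796 \left(1335 + 1110\right) = \left(-1796\right) 2445 = -4391220$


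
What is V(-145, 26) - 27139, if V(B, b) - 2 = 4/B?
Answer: -3934869/145 ≈ -27137.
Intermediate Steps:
V(B, b) = 2 + 4/B
V(-145, 26) - 27139 = (2 + 4/(-145)) - 27139 = (2 + 4*(-1/145)) - 27139 = (2 - 4/145) - 27139 = 286/145 - 27139 = -3934869/145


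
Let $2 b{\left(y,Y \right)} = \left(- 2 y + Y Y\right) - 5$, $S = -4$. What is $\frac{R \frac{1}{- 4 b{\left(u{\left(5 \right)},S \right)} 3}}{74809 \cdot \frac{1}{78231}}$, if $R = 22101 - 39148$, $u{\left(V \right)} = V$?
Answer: $\frac{444534619}{149618} \approx 2971.1$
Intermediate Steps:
$b{\left(y,Y \right)} = - \frac{5}{2} + \frac{Y^{2}}{2} - y$ ($b{\left(y,Y \right)} = \frac{\left(- 2 y + Y Y\right) - 5}{2} = \frac{\left(- 2 y + Y^{2}\right) - 5}{2} = \frac{\left(Y^{2} - 2 y\right) - 5}{2} = \frac{-5 + Y^{2} - 2 y}{2} = - \frac{5}{2} + \frac{Y^{2}}{2} - y$)
$R = -17047$ ($R = 22101 - 39148 = -17047$)
$\frac{R \frac{1}{- 4 b{\left(u{\left(5 \right)},S \right)} 3}}{74809 \cdot \frac{1}{78231}} = \frac{\left(-17047\right) \frac{1}{- 4 \left(- \frac{5}{2} + \frac{\left(-4\right)^{2}}{2} - 5\right) 3}}{74809 \cdot \frac{1}{78231}} = \frac{\left(-17047\right) \frac{1}{- 4 \left(- \frac{5}{2} + \frac{1}{2} \cdot 16 - 5\right) 3}}{74809 \cdot \frac{1}{78231}} = \frac{\left(-17047\right) \frac{1}{- 4 \left(- \frac{5}{2} + 8 - 5\right) 3}}{\frac{74809}{78231}} = - \frac{17047}{\left(-4\right) \frac{1}{2} \cdot 3} \cdot \frac{78231}{74809} = - \frac{17047}{\left(-2\right) 3} \cdot \frac{78231}{74809} = - \frac{17047}{-6} \cdot \frac{78231}{74809} = \left(-17047\right) \left(- \frac{1}{6}\right) \frac{78231}{74809} = \frac{17047}{6} \cdot \frac{78231}{74809} = \frac{444534619}{149618}$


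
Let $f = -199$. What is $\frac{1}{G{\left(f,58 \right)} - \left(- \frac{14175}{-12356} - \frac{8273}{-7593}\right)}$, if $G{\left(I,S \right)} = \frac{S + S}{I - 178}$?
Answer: $- \frac{1219648404}{3103351951} \approx -0.39301$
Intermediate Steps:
$G{\left(I,S \right)} = \frac{2 S}{-178 + I}$
$\frac{1}{G{\left(f,58 \right)} - \left(- \frac{14175}{-12356} - \frac{8273}{-7593}\right)} = \frac{1}{2 \cdot 58 \frac{1}{-178 - 199} - \left(- \frac{14175}{-12356} - \frac{8273}{-7593}\right)} = \frac{1}{2 \cdot 58 \frac{1}{-377} - \left(\left(-14175\right) \left(- \frac{1}{12356}\right) - - \frac{8273}{7593}\right)} = \frac{1}{2 \cdot 58 \left(- \frac{1}{377}\right) - \left(\frac{14175}{12356} + \frac{8273}{7593}\right)} = \frac{1}{- \frac{4}{13} - \frac{209851963}{93819108}} = \frac{1}{- \frac{3103351951}{1219648404}} = - \frac{1219648404}{3103351951}$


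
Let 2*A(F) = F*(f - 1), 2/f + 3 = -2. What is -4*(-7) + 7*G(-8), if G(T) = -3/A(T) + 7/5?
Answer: 681/20 ≈ 34.050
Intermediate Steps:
f = -⅖ (f = 2/(-3 - 2) = 2/(-5) = 2*(-⅕) = -⅖ ≈ -0.40000)
A(F) = -7*F/10 (A(F) = (F*(-⅖ - 1))/2 = (F*(-7/5))/2 = (-7*F/5)/2 = -7*F/10)
G(T) = 7/5 + 30/(7*T) (G(T) = -3*(-10/(7*T)) + 7/5 = -(-30)/(7*T) + 7*(⅕) = 30/(7*T) + 7/5 = 7/5 + 30/(7*T))
-4*(-7) + 7*G(-8) = -4*(-7) + 7*((1/35)*(150 + 49*(-8))/(-8)) = 28 + 7*((1/35)*(-⅛)*(150 - 392)) = 28 + 7*((1/35)*(-⅛)*(-242)) = 28 + 7*(121/140) = 28 + 121/20 = 681/20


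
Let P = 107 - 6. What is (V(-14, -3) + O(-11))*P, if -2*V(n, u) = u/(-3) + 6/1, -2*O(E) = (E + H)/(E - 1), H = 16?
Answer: -7979/24 ≈ -332.46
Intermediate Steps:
P = 101
O(E) = -(16 + E)/(2*(-1 + E)) (O(E) = -(E + 16)/(2*(E - 1)) = -(16 + E)/(2*(-1 + E)))
V(n, u) = -3 + u/6 (V(n, u) = -(u/(-3) + 6/1)/2 = -(u*(-1/3) + 6*1)/2 = -(-u/3 + 6)/2 = -(6 - u/3)/2 = -3 + u/6)
(V(-14, -3) + O(-11))*P = ((-3 + (1/6)*(-3)) + (-16 - 1*(-11))/(2*(-1 - 11)))*101 = ((-3 - 1/2) + (1/2)*(-16 + 11)/(-12))*101 = (-7/2 + (1/2)*(-1/12)*(-5))*101 = (-7/2 + 5/24)*101 = -79/24*101 = -7979/24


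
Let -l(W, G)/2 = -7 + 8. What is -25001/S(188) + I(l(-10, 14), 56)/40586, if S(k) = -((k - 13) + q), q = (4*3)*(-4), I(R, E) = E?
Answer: 72478407/368173 ≈ 196.86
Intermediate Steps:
l(W, G) = -2 (l(W, G) = -2*(-7 + 8) = -2*1 = -2)
q = -48 (q = 12*(-4) = -48)
S(k) = 61 - k (S(k) = -((k - 13) - 48) = -((-13 + k) - 48) = -(-61 + k) = 61 - k)
-25001/S(188) + I(l(-10, 14), 56)/40586 = -25001/(61 - 1*188) + 56/40586 = -25001/(61 - 188) + 56*(1/40586) = -25001/(-127) + 4/2899 = -25001*(-1/127) + 4/2899 = 25001/127 + 4/2899 = 72478407/368173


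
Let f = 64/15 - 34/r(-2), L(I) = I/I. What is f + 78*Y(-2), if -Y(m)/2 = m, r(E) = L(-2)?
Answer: 4234/15 ≈ 282.27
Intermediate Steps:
L(I) = 1
r(E) = 1
Y(m) = -2*m
f = -446/15 (f = 64/15 - 34/1 = 64*(1/15) - 34*1 = 64/15 - 34 = -446/15 ≈ -29.733)
f + 78*Y(-2) = -446/15 + 78*(-2*(-2)) = -446/15 + 78*4 = -446/15 + 312 = 4234/15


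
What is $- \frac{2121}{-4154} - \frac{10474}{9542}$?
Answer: $- \frac{11635207}{19818734} \approx -0.58708$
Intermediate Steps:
$- \frac{2121}{-4154} - \frac{10474}{9542} = \left(-2121\right) \left(- \frac{1}{4154}\right) - \frac{5237}{4771} = \frac{2121}{4154} - \frac{5237}{4771} = - \frac{11635207}{19818734}$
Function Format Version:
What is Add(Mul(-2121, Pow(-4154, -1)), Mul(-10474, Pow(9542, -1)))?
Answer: Rational(-11635207, 19818734) ≈ -0.58708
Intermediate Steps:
Add(Mul(-2121, Pow(-4154, -1)), Mul(-10474, Pow(9542, -1))) = Add(Mul(-2121, Rational(-1, 4154)), Mul(-10474, Rational(1, 9542))) = Add(Rational(2121, 4154), Rational(-5237, 4771)) = Rational(-11635207, 19818734)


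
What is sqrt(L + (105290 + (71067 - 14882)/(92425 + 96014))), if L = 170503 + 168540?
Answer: 2*sqrt(3944486288514327)/188439 ≈ 666.58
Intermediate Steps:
L = 339043
sqrt(L + (105290 + (71067 - 14882)/(92425 + 96014))) = sqrt(339043 + (105290 + (71067 - 14882)/(92425 + 96014))) = sqrt(339043 + (105290 + 56185/188439)) = sqrt(339043 + 19840798495/188439) = sqrt(83729722372/188439) = 2*sqrt(3944486288514327)/188439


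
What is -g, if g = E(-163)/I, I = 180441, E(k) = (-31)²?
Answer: -961/180441 ≈ -0.0053258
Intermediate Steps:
E(k) = 961
g = 961/180441 ≈ 0.0053258
-g = -1*961/180441 = -961/180441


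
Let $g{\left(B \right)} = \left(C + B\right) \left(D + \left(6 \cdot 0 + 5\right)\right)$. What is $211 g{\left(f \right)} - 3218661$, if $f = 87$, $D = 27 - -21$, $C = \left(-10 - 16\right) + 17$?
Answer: $-2346387$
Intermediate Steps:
$C = -9$ ($C = -26 + 17 = -9$)
$D = 48$ ($D = 27 + 21 = 48$)
$g{\left(B \right)} = -477 + 53 B$ ($g{\left(B \right)} = \left(-9 + B\right) \left(48 + \left(6 \cdot 0 + 5\right)\right) = \left(-9 + B\right) \left(48 + \left(0 + 5\right)\right) = \left(-9 + B\right) \left(48 + 5\right) = \left(-9 + B\right) 53 = -477 + 53 B$)
$211 g{\left(f \right)} - 3218661 = 211 \left(-477 + 53 \cdot 87\right) - 3218661 = 211 \left(-477 + 4611\right) - 3218661 = 211 \cdot 4134 - 3218661 = 872274 - 3218661 = -2346387$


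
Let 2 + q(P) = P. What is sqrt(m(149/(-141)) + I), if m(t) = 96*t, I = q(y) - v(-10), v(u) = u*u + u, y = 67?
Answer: I*sqrt(279321)/47 ≈ 11.245*I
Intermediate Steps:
q(P) = -2 + P
v(u) = u + u**2 (v(u) = u**2 + u = u + u**2)
I = -25 (I = (-2 + 67) - (-10)*(1 - 10) = 65 - (-10)*(-9) = 65 - 1*90 = 65 - 90 = -25)
sqrt(m(149/(-141)) + I) = sqrt(96*(149/(-141)) - 25) = sqrt(96*(149*(-1/141)) - 25) = sqrt(96*(-149/141) - 25) = sqrt(-4768/47 - 25) = sqrt(-5943/47) = I*sqrt(279321)/47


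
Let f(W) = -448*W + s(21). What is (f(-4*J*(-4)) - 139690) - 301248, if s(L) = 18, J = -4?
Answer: -412248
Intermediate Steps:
f(W) = 18 - 448*W (f(W) = -448*W + 18 = 18 - 448*W)
(f(-4*J*(-4)) - 139690) - 301248 = ((18 - 448*(-4*(-4))*(-4)) - 139690) - 301248 = ((18 - 7168*(-4)) - 139690) - 301248 = ((18 - 448*(-64)) - 139690) - 301248 = ((18 + 28672) - 139690) - 301248 = (28690 - 139690) - 301248 = -111000 - 301248 = -412248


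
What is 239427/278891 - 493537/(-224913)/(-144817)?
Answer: 7798293265559800/9083821768333611 ≈ 0.85848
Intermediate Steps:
239427/278891 - 493537/(-224913)/(-144817) = 239427*(1/278891) - 493537*(-1/224913)*(-1/144817) = 239427/278891 + (493537/224913)*(-1/144817) = 239427/278891 - 493537/32571225921 = 7798293265559800/9083821768333611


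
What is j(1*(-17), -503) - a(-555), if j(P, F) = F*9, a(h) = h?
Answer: -3972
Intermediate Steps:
j(P, F) = 9*F
j(1*(-17), -503) - a(-555) = 9*(-503) - 1*(-555) = -4527 + 555 = -3972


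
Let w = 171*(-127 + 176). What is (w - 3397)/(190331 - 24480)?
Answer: 4982/165851 ≈ 0.030039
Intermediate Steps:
w = 8379 (w = 171*49 = 8379)
(w - 3397)/(190331 - 24480) = (8379 - 3397)/(190331 - 24480) = 4982/165851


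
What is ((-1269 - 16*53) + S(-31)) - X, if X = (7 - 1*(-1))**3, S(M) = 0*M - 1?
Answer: -2630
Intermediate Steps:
S(M) = -1 (S(M) = 0 - 1 = -1)
X = 512 (X = (7 + 1)**3 = 8**3 = 512)
((-1269 - 16*53) + S(-31)) - X = ((-1269 - 16*53) - 1) - 1*512 = ((-1269 - 848) - 1) - 512 = (-2117 - 1) - 512 = -2118 - 512 = -2630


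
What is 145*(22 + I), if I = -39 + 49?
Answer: 4640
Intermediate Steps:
I = 10
145*(22 + I) = 145*(22 + 10) = 145*32 = 4640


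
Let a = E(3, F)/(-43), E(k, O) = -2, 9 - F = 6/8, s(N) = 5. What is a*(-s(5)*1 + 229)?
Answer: 448/43 ≈ 10.419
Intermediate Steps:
F = 33/4 (F = 9 - 6/8 = 9 - 1*¾ = 9 - ¾ = 33/4 ≈ 8.2500)
a = 2/43 (a = -2/(-43) = -2*(-1/43) = 2/43 ≈ 0.046512)
a*(-s(5)*1 + 229) = 2*(-1*5*1 + 229)/43 = 2*(-5*1 + 229)/43 = 2*(-5 + 229)/43 = (2/43)*224 = 448/43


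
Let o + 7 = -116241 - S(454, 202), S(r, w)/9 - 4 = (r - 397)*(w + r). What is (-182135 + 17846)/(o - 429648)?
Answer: 164289/882460 ≈ 0.18617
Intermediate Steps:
S(r, w) = 36 + 9*(-397 + r)*(r + w) (S(r, w) = 36 + 9*((r - 397)*(w + r)) = 36 + 9*((-397 + r)*(r + w)) = 36 + 9*(-397 + r)*(r + w))
o = -452812 (o = -7 + (-116241 - (36 - 3573*454 - 3573*202 + 9*454² + 9*454*202)) = -7 + (-116241 - (36 - 1622142 - 721746 + 9*206116 + 825372)) = -7 + (-116241 - (36 - 1622142 - 721746 + 1855044 + 825372)) = -7 + (-116241 - 1*336564) = -7 + (-116241 - 336564) = -7 - 452805 = -452812)
(-182135 + 17846)/(o - 429648) = (-182135 + 17846)/(-452812 - 429648) = -164289/(-882460) = -164289*(-1/882460) = 164289/882460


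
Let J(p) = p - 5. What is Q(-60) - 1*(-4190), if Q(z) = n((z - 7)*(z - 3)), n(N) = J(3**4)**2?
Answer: 9966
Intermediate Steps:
J(p) = -5 + p
n(N) = 5776 (n(N) = (-5 + 3**4)**2 = (-5 + 81)**2 = 76**2 = 5776)
Q(z) = 5776
Q(-60) - 1*(-4190) = 5776 - 1*(-4190) = 5776 + 4190 = 9966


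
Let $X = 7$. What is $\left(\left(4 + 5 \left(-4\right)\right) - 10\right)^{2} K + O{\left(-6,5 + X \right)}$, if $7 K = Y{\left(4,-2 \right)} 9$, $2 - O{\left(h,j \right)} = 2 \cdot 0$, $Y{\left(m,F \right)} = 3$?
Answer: $\frac{18266}{7} \approx 2609.4$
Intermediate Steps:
$O{\left(h,j \right)} = 2$ ($O{\left(h,j \right)} = 2 - 2 \cdot 0 = 2 - 0 = 2 + 0 = 2$)
$K = \frac{27}{7}$ ($K = \frac{3 \cdot 9}{7} = \frac{1}{7} \cdot 27 = \frac{27}{7} \approx 3.8571$)
$\left(\left(4 + 5 \left(-4\right)\right) - 10\right)^{2} K + O{\left(-6,5 + X \right)} = \left(\left(4 + 5 \left(-4\right)\right) - 10\right)^{2} \cdot \frac{27}{7} + 2 = \left(\left(4 - 20\right) - 10\right)^{2} \cdot \frac{27}{7} + 2 = \left(-16 - 10\right)^{2} \cdot \frac{27}{7} + 2 = \left(-26\right)^{2} \cdot \frac{27}{7} + 2 = 676 \cdot \frac{27}{7} + 2 = \frac{18252}{7} + 2 = \frac{18266}{7}$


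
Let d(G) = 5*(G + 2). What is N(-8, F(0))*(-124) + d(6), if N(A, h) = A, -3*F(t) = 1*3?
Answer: 1032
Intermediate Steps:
F(t) = -1 (F(t) = -3/3 = -1/3*3 = -1)
d(G) = 10 + 5*G (d(G) = 5*(2 + G) = 10 + 5*G)
N(-8, F(0))*(-124) + d(6) = -8*(-124) + (10 + 5*6) = 992 + (10 + 30) = 992 + 40 = 1032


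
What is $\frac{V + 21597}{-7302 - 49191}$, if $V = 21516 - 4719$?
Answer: $- \frac{4266}{6277} \approx -0.67962$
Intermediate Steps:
$V = 16797$ ($V = 21516 - 4719 = 16797$)
$\frac{V + 21597}{-7302 - 49191} = \frac{16797 + 21597}{-7302 - 49191} = \frac{38394}{-56493} = 38394 \left(- \frac{1}{56493}\right) = - \frac{4266}{6277}$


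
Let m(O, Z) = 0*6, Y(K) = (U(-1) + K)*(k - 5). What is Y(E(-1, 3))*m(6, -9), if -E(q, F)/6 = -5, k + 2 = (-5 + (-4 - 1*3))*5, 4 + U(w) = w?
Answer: 0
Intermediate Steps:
U(w) = -4 + w
k = -62 (k = -2 + (-5 + (-4 - 1*3))*5 = -2 + (-5 + (-4 - 3))*5 = -2 + (-5 - 7)*5 = -2 - 12*5 = -2 - 60 = -62)
E(q, F) = 30 (E(q, F) = -6*(-5) = 30)
Y(K) = 335 - 67*K (Y(K) = ((-4 - 1) + K)*(-62 - 5) = (-5 + K)*(-67) = 335 - 67*K)
m(O, Z) = 0
Y(E(-1, 3))*m(6, -9) = (335 - 67*30)*0 = (335 - 2010)*0 = -1675*0 = 0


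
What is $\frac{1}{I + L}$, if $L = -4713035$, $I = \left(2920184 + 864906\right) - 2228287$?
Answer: $- \frac{1}{3156232} \approx -3.1683 \cdot 10^{-7}$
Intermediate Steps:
$I = 1556803$ ($I = 3785090 - 2228287 = 1556803$)
$\frac{1}{I + L} = \frac{1}{1556803 - 4713035} = \frac{1}{-3156232} = - \frac{1}{3156232}$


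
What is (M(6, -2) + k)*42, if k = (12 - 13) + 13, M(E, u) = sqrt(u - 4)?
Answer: 504 + 42*I*sqrt(6) ≈ 504.0 + 102.88*I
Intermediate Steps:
M(E, u) = sqrt(-4 + u)
k = 12 (k = -1 + 13 = 12)
(M(6, -2) + k)*42 = (sqrt(-4 - 2) + 12)*42 = (sqrt(-6) + 12)*42 = (I*sqrt(6) + 12)*42 = (12 + I*sqrt(6))*42 = 504 + 42*I*sqrt(6)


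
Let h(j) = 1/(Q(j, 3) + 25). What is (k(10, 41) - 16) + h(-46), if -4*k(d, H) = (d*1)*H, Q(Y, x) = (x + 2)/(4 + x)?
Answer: -21323/180 ≈ -118.46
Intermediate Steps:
Q(Y, x) = (2 + x)/(4 + x)
k(d, H) = -H*d/4 (k(d, H) = -d*1*H/4 = -d*H/4 = -H*d/4)
h(j) = 7/180 (h(j) = 1/((2 + 3)/(4 + 3) + 25) = 1/(5/7 + 25) = 1/(180/7) = 7/180)
(k(10, 41) - 16) + h(-46) = (-¼*41*10 - 16) + 7/180 = (-205/2 - 16) + 7/180 = -237/2 + 7/180 = -21323/180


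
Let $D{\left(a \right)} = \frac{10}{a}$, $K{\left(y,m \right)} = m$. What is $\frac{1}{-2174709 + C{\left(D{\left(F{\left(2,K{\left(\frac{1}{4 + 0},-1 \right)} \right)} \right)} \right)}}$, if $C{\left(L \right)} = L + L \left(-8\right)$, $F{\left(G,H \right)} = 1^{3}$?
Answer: $- \frac{1}{2174779} \approx -4.5982 \cdot 10^{-7}$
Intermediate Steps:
$F{\left(G,H \right)} = 1$
$C{\left(L \right)} = - 7 L$ ($C{\left(L \right)} = L - 8 L = - 7 L$)
$\frac{1}{-2174709 + C{\left(D{\left(F{\left(2,K{\left(\frac{1}{4 + 0},-1 \right)} \right)} \right)} \right)}} = \frac{1}{-2174709 - 7 \cdot \frac{10}{1}} = \frac{1}{-2174709 - 7 \cdot 10 \cdot 1} = \frac{1}{-2174709 - 70} = \frac{1}{-2174779} = - \frac{1}{2174779}$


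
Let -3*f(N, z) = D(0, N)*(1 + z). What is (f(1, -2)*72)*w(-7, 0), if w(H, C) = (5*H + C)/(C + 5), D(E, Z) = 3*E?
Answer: 0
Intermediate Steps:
w(H, C) = (C + 5*H)/(5 + C)
f(N, z) = 0 (f(N, z) = -3*0*(1 + z)/3 = -0*(1 + z) = -1/3*0 = 0)
(f(1, -2)*72)*w(-7, 0) = (0*72)*((0 + 5*(-7))/(5 + 0)) = 0*((0 - 35)/5) = 0*((1/5)*(-35)) = 0*(-7) = 0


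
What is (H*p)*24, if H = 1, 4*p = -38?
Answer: -228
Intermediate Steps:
p = -19/2 (p = (1/4)*(-38) = -19/2 ≈ -9.5000)
(H*p)*24 = (1*(-19/2))*24 = -19/2*24 = -228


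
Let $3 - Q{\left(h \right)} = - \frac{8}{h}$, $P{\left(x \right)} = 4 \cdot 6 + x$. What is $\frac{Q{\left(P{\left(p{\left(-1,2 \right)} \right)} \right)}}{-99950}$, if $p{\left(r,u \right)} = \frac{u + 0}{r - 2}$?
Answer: $- \frac{117}{3498250} \approx -3.3445 \cdot 10^{-5}$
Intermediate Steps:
$p{\left(r,u \right)} = \frac{u}{-2 + r}$
$P{\left(x \right)} = 24 + x$
$Q{\left(h \right)} = 3 + \frac{8}{h}$ ($Q{\left(h \right)} = 3 - - \frac{8}{h} = 3 + \frac{8}{h}$)
$\frac{Q{\left(P{\left(p{\left(-1,2 \right)} \right)} \right)}}{-99950} = \frac{3 + \frac{8}{24 + \frac{2}{-2 - 1}}}{-99950} = \left(3 + \frac{8}{24 + \frac{2}{-3}}\right) \left(- \frac{1}{99950}\right) = \left(3 + \frac{8}{24 + 2 \left(- \frac{1}{3}\right)}\right) \left(- \frac{1}{99950}\right) = \left(3 + \frac{8}{24 - \frac{2}{3}}\right) \left(- \frac{1}{99950}\right) = \left(3 + \frac{8}{\frac{70}{3}}\right) \left(- \frac{1}{99950}\right) = \left(3 + 8 \cdot \frac{3}{70}\right) \left(- \frac{1}{99950}\right) = \left(3 + \frac{12}{35}\right) \left(- \frac{1}{99950}\right) = \frac{117}{35} \left(- \frac{1}{99950}\right) = - \frac{117}{3498250}$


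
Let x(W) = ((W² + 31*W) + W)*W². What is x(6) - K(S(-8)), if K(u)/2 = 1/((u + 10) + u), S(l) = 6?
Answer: 90287/11 ≈ 8207.9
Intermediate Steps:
K(u) = 2/(10 + 2*u) (K(u) = 2/((u + 10) + u) = 2/((10 + u) + u) = 2/(10 + 2*u))
x(W) = W²*(W² + 32*W) (x(W) = (W² + 32*W)*W² = W²*(W² + 32*W))
x(6) - K(S(-8)) = 6³*(32 + 6) - 1/(5 + 6) = 216*38 - 1/11 = 8208 - 1*1/11 = 8208 - 1/11 = 90287/11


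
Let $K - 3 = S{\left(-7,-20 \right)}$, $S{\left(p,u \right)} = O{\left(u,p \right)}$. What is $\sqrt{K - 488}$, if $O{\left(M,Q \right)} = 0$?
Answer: $i \sqrt{485} \approx 22.023 i$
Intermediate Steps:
$S{\left(p,u \right)} = 0$
$K = 3$ ($K = 3 + 0 = 3$)
$\sqrt{K - 488} = \sqrt{3 - 488} = \sqrt{-485} = i \sqrt{485}$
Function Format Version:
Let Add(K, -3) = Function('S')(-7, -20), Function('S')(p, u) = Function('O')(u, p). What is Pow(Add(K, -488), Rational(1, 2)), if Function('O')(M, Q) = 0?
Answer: Mul(I, Pow(485, Rational(1, 2))) ≈ Mul(22.023, I)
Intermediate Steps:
Function('S')(p, u) = 0
K = 3 (K = Add(3, 0) = 3)
Pow(Add(K, -488), Rational(1, 2)) = Pow(Add(3, -488), Rational(1, 2)) = Pow(-485, Rational(1, 2)) = Mul(I, Pow(485, Rational(1, 2)))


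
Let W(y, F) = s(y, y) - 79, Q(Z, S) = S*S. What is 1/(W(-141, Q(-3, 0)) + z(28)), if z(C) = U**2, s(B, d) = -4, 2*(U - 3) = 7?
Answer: -4/163 ≈ -0.024540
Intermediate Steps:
U = 13/2 (U = 3 + (1/2)*7 = 3 + 7/2 = 13/2 ≈ 6.5000)
Q(Z, S) = S**2
z(C) = 169/4 (z(C) = (13/2)**2 = 169/4)
W(y, F) = -83 (W(y, F) = -4 - 79 = -83)
1/(W(-141, Q(-3, 0)) + z(28)) = 1/(-83 + 169/4) = 1/(-163/4) = -4/163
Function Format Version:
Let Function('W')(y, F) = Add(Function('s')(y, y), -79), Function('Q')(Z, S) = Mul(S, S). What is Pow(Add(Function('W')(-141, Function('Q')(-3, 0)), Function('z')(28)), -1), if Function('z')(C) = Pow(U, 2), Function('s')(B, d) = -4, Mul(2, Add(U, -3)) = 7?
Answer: Rational(-4, 163) ≈ -0.024540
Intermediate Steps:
U = Rational(13, 2) (U = Add(3, Mul(Rational(1, 2), 7)) = Add(3, Rational(7, 2)) = Rational(13, 2) ≈ 6.5000)
Function('Q')(Z, S) = Pow(S, 2)
Function('z')(C) = Rational(169, 4) (Function('z')(C) = Pow(Rational(13, 2), 2) = Rational(169, 4))
Function('W')(y, F) = -83 (Function('W')(y, F) = Add(-4, -79) = -83)
Pow(Add(Function('W')(-141, Function('Q')(-3, 0)), Function('z')(28)), -1) = Pow(Add(-83, Rational(169, 4)), -1) = Pow(Rational(-163, 4), -1) = Rational(-4, 163)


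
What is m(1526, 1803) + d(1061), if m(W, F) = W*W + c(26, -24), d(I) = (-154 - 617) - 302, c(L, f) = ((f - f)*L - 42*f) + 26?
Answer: 2328637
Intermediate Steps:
c(L, f) = 26 - 42*f (c(L, f) = (0*L - 42*f) + 26 = (0 - 42*f) + 26 = -42*f + 26 = 26 - 42*f)
d(I) = -1073 (d(I) = -771 - 302 = -1073)
m(W, F) = 1034 + W**2 (m(W, F) = W*W + (26 - 42*(-24)) = W**2 + (26 + 1008) = W**2 + 1034 = 1034 + W**2)
m(1526, 1803) + d(1061) = (1034 + 1526**2) - 1073 = (1034 + 2328676) - 1073 = 2329710 - 1073 = 2328637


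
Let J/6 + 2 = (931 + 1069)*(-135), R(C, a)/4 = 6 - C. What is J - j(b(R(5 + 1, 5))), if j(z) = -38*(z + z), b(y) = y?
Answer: -1620012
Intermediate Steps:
R(C, a) = 24 - 4*C (R(C, a) = 4*(6 - C) = 24 - 4*C)
j(z) = -76*z
J = -1620012 (J = -12 + 6*((931 + 1069)*(-135)) = -12 + 6*(2000*(-135)) = -12 + 6*(-270000) = -12 - 1620000 = -1620012)
J - j(b(R(5 + 1, 5))) = -1620012 - (-76)*(24 - 4*(5 + 1)) = -1620012 - (-76)*(24 - 4*6) = -1620012 - (-76)*(24 - 24) = -1620012 - (-76)*0 = -1620012 - 1*0 = -1620012 + 0 = -1620012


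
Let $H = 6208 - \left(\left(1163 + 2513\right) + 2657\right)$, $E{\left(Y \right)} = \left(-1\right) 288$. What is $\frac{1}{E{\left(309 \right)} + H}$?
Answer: $- \frac{1}{413} \approx -0.0024213$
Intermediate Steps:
$E{\left(Y \right)} = -288$
$H = -125$ ($H = 6208 - \left(3676 + 2657\right) = 6208 - 6333 = -125$)
$\frac{1}{E{\left(309 \right)} + H} = \frac{1}{-288 - 125} = \frac{1}{-413} = - \frac{1}{413}$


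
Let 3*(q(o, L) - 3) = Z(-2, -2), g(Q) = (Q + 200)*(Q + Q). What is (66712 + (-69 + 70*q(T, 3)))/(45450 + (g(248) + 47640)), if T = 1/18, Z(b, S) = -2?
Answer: 200419/945894 ≈ 0.21188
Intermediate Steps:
g(Q) = 2*Q*(200 + Q) (g(Q) = (200 + Q)*(2*Q) = 2*Q*(200 + Q))
T = 1/18 ≈ 0.055556
q(o, L) = 7/3 (q(o, L) = 3 + (⅓)*(-2) = 3 - ⅔ = 7/3)
(66712 + (-69 + 70*q(T, 3)))/(45450 + (g(248) + 47640)) = (66712 + (-69 + 70*(7/3)))/(45450 + (2*248*(200 + 248) + 47640)) = (66712 + (-69 + 490/3))/(45450 + (2*248*448 + 47640)) = (66712 + 283/3)/(45450 + (222208 + 47640)) = 200419/(3*(45450 + 269848)) = (200419/3)/315298 = (200419/3)*(1/315298) = 200419/945894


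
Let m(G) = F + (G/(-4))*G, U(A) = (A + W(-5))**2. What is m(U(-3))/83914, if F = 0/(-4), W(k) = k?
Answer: -512/41957 ≈ -0.012203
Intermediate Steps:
F = 0 (F = 0*(-1/4) = 0)
U(A) = (-5 + A)**2 (U(A) = (A - 5)**2 = (-5 + A)**2)
m(G) = -G**2/4 (m(G) = 0 + (G/(-4))*G = 0 + (G*(-1/4))*G = 0 + (-G/4)*G = 0 - G**2/4 = -G**2/4)
m(U(-3))/83914 = -(-5 - 3)**4/4/83914 = -((-8)**2)**2/4*(1/83914) = -1/4*64**2*(1/83914) = -1/4*4096*(1/83914) = -1024*1/83914 = -512/41957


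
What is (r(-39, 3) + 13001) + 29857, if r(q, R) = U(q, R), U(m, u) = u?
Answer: 42861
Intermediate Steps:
r(q, R) = R
(r(-39, 3) + 13001) + 29857 = (3 + 13001) + 29857 = 13004 + 29857 = 42861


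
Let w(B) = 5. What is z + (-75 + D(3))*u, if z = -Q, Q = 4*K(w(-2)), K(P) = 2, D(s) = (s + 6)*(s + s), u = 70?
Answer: -1478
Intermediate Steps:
D(s) = 2*s*(6 + s) (D(s) = (6 + s)*(2*s) = 2*s*(6 + s))
Q = 8 (Q = 4*2 = 8)
z = -8 (z = -1*8 = -8)
z + (-75 + D(3))*u = -8 + (-75 + 2*3*(6 + 3))*70 = -8 + (-75 + 2*3*9)*70 = -8 + (-75 + 54)*70 = -8 - 21*70 = -8 - 1470 = -1478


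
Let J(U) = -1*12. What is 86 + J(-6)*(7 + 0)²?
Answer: -502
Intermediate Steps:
J(U) = -12
86 + J(-6)*(7 + 0)² = 86 - 12*(7 + 0)² = 86 - 12*7² = 86 - 12*49 = 86 - 588 = -502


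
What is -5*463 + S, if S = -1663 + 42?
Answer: -3936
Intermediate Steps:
S = -1621
-5*463 + S = -5*463 - 1621 = -2315 - 1621 = -3936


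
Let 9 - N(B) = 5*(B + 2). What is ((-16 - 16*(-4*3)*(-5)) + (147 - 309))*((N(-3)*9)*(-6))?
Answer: 860328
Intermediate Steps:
N(B) = -1 - 5*B (N(B) = 9 - 5*(B + 2) = 9 - 5*(2 + B) = 9 - (10 + 5*B) = 9 + (-10 - 5*B) = -1 - 5*B)
((-16 - 16*(-4*3)*(-5)) + (147 - 309))*((N(-3)*9)*(-6)) = ((-16 - 16*(-4*3)*(-5)) + (147 - 309))*(((-1 - 5*(-3))*9)*(-6)) = ((-16 - (-192)*(-5)) - 162)*(((-1 + 15)*9)*(-6)) = ((-16 - 16*60) - 162)*((14*9)*(-6)) = ((-16 - 960) - 162)*(126*(-6)) = (-976 - 162)*(-756) = -1138*(-756) = 860328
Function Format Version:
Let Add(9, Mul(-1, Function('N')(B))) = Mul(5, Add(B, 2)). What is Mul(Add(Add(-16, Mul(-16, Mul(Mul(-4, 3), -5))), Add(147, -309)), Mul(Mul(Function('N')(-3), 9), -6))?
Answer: 860328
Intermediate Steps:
Function('N')(B) = Add(-1, Mul(-5, B)) (Function('N')(B) = Add(9, Mul(-1, Mul(5, Add(B, 2)))) = Add(9, Mul(-1, Mul(5, Add(2, B)))) = Add(9, Mul(-1, Add(10, Mul(5, B)))) = Add(9, Add(-10, Mul(-5, B))) = Add(-1, Mul(-5, B)))
Mul(Add(Add(-16, Mul(-16, Mul(Mul(-4, 3), -5))), Add(147, -309)), Mul(Mul(Function('N')(-3), 9), -6)) = Mul(Add(Add(-16, Mul(-16, Mul(Mul(-4, 3), -5))), Add(147, -309)), Mul(Mul(Add(-1, Mul(-5, -3)), 9), -6)) = Mul(Add(Add(-16, Mul(-16, Mul(-12, -5))), -162), Mul(Mul(Add(-1, 15), 9), -6)) = Mul(Add(Add(-16, Mul(-16, 60)), -162), Mul(Mul(14, 9), -6)) = Mul(Add(Add(-16, -960), -162), Mul(126, -6)) = Mul(Add(-976, -162), -756) = Mul(-1138, -756) = 860328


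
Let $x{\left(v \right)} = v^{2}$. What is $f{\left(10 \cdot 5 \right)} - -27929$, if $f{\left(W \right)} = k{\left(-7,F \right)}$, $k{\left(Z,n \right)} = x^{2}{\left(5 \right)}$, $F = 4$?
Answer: $28554$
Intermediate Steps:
$k{\left(Z,n \right)} = 625$ ($k{\left(Z,n \right)} = \left(5^{2}\right)^{2} = 25^{2} = 625$)
$f{\left(W \right)} = 625$
$f{\left(10 \cdot 5 \right)} - -27929 = 625 - -27929 = 625 + 27929 = 28554$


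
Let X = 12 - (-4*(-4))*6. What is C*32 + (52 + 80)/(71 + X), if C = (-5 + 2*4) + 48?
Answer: 21084/13 ≈ 1621.8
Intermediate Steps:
C = 51 (C = (-5 + 8) + 48 = 3 + 48 = 51)
X = -84 (X = 12 - 16*6 = 12 - 1*96 = 12 - 96 = -84)
C*32 + (52 + 80)/(71 + X) = 51*32 + (52 + 80)/(71 - 84) = 1632 + 132/(-13) = 1632 + 132*(-1/13) = 1632 - 132/13 = 21084/13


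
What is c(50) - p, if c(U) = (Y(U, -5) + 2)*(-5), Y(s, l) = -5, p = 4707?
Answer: -4692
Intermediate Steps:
c(U) = 15 (c(U) = (-5 + 2)*(-5) = -3*(-5) = 15)
c(50) - p = 15 - 1*4707 = 15 - 4707 = -4692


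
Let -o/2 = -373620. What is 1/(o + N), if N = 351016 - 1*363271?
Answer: 1/734985 ≈ 1.3606e-6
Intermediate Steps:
o = 747240 (o = -2*(-373620) = 747240)
N = -12255 (N = 351016 - 363271 = -12255)
1/(o + N) = 1/(747240 - 12255) = 1/734985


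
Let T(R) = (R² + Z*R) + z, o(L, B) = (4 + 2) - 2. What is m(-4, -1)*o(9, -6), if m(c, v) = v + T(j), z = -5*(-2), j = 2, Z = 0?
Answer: 52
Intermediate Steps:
z = 10
o(L, B) = 4 (o(L, B) = 6 - 2 = 4)
T(R) = 10 + R² (T(R) = (R² + 0*R) + 10 = (R² + 0) + 10 = R² + 10 = 10 + R²)
m(c, v) = 14 + v (m(c, v) = v + (10 + 2²) = v + (10 + 4) = v + 14 = 14 + v)
m(-4, -1)*o(9, -6) = (14 - 1)*4 = 13*4 = 52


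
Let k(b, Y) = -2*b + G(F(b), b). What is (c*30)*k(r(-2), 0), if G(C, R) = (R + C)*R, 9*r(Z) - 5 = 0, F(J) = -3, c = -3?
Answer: 2000/9 ≈ 222.22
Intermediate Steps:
r(Z) = 5/9 (r(Z) = 5/9 + (⅑)*0 = 5/9 + 0 = 5/9)
G(C, R) = R*(C + R) (G(C, R) = (C + R)*R = R*(C + R))
k(b, Y) = -2*b + b*(-3 + b)
(c*30)*k(r(-2), 0) = (-3*30)*(5*(-5 + 5/9)/9) = -50*(-40)/9 = -90*(-200/81) = 2000/9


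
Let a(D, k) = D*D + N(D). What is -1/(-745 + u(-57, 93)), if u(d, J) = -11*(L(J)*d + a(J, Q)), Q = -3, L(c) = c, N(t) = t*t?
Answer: 1/132712 ≈ 7.5351e-6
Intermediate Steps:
N(t) = t²
a(D, k) = 2*D² (a(D, k) = D*D + D² = D² + D² = 2*D²)
u(d, J) = -22*J² - 11*J*d (u(d, J) = -11*(J*d + 2*J²) = -11*(2*J² + J*d) = -22*J² - 11*J*d)
-1/(-745 + u(-57, 93)) = -1/(-745 + 11*93*(-1*(-57) - 2*93)) = -1/(-745 + 11*93*(57 - 186)) = -1/(-745 + 11*93*(-129)) = -1/(-745 - 131967) = -1/(-132712) = -1*(-1/132712) = 1/132712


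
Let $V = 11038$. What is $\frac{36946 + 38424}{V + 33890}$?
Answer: $\frac{37685}{22464} \approx 1.6776$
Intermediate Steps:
$\frac{36946 + 38424}{V + 33890} = \frac{36946 + 38424}{11038 + 33890} = \frac{75370}{44928} = 75370 \cdot \frac{1}{44928} = \frac{37685}{22464}$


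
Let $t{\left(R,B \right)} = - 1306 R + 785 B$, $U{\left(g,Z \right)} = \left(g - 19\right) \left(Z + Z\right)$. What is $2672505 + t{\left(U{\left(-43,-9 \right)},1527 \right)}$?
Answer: $2413704$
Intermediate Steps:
$U{\left(g,Z \right)} = 2 Z \left(-19 + g\right)$ ($U{\left(g,Z \right)} = \left(-19 + g\right) 2 Z = 2 Z \left(-19 + g\right)$)
$2672505 + t{\left(U{\left(-43,-9 \right)},1527 \right)} = 2672505 + \left(- 1306 \cdot 2 \left(-9\right) \left(-19 - 43\right) + 785 \cdot 1527\right) = 2672505 + \left(- 1306 \cdot 2 \left(-9\right) \left(-62\right) + 1198695\right) = 2672505 + \left(\left(-1306\right) 1116 + 1198695\right) = 2672505 + \left(-1457496 + 1198695\right) = 2672505 - 258801 = 2413704$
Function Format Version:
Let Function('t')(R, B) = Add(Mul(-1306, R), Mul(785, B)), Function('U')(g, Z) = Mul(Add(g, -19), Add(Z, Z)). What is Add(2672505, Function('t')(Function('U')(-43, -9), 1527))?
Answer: 2413704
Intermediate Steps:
Function('U')(g, Z) = Mul(2, Z, Add(-19, g)) (Function('U')(g, Z) = Mul(Add(-19, g), Mul(2, Z)) = Mul(2, Z, Add(-19, g)))
Add(2672505, Function('t')(Function('U')(-43, -9), 1527)) = Add(2672505, Add(Mul(-1306, Mul(2, -9, Add(-19, -43))), Mul(785, 1527))) = Add(2672505, Add(Mul(-1306, Mul(2, -9, -62)), 1198695)) = Add(2672505, Add(Mul(-1306, 1116), 1198695)) = Add(2672505, Add(-1457496, 1198695)) = Add(2672505, -258801) = 2413704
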